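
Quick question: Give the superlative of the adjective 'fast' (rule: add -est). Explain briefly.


Apply superlative formation (add -est): 'fast' -> 'fastest'.

fastest


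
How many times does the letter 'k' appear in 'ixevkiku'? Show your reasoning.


Letter 'k' in 'ixevkiku': found at position(s) 5, 7 = 2 occurrence(s).

2


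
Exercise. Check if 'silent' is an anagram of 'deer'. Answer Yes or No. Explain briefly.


Sorted letters of 'silent': 'eilnst'
Sorted letters of 'deer': 'deer'
They do not match.

No


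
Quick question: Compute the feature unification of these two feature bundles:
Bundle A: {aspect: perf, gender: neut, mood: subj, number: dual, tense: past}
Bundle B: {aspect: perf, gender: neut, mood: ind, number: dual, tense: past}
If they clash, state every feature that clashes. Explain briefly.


Compare features:
aspect: A=perf vs B=perf -> unified: perf
gender: A=neut vs B=neut -> unified: neut
mood: A=subj vs B=ind -> CLASH
number: A=dual vs B=dual -> unified: dual
tense: A=past vs B=past -> unified: past
Clash detected on feature 'mood' (subj vs ind); unification fails.

CLASH on 'mood' (subj vs ind)


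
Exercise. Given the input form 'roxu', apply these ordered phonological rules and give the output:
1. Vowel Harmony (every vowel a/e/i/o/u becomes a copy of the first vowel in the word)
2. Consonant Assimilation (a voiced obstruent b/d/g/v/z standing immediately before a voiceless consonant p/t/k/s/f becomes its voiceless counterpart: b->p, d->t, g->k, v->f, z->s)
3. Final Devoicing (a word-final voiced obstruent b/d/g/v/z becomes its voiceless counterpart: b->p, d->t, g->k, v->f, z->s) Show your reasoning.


Starting form: 'roxu'
Rule 1: Vowel Harmony: all vowels become 'o' (matching first vowel). 'roxu' -> 'roxo'
Rule 2: Consonant Assimilation: no voiced obstruent (b/d/g/v/z) stands immediately before a voiceless consonant (p/t/k/s/f). No change.
Rule 3: Final Devoicing: the word ends in the vowel 'o', not a consonant. No change.
Final form: 'roxo'

roxo


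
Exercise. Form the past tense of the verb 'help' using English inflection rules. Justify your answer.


Apply rule: Add -ed. 'help' becomes 'helped'.

helped


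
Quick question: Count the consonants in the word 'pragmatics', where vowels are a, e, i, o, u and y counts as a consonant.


Consonants in 'pragmatics': p, r, g, m, t, c, s = 7 consonants.

7


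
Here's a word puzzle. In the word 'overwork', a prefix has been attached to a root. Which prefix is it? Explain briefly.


The word 'overwork' = 'over' (prefix) + 'work' (root). The prefix is 'over'.

over


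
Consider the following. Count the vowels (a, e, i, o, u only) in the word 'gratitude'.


Vowels in 'gratitude': a, i, u, e = 4 vowels.

4


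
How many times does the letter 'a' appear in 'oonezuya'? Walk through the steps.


Letter 'a' in 'oonezuya': found at position(s) 8 = 1 occurrence(s).

1


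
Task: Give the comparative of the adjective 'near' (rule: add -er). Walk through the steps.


Apply comparative formation (add -er): 'near' -> 'nearer'.

nearer


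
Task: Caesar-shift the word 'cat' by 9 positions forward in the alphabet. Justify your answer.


Shift each letter by 9: c -> l, a -> j, t -> c. Result: 'ljc'.

ljc


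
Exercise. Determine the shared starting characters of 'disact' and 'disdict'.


Compare from the start: 3 characters match: 'dis'. Mismatch at position 4: 'a' vs 'd'.

dis


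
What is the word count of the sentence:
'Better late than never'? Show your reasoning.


Split into words: Better | late | than | never = 4 words.

4


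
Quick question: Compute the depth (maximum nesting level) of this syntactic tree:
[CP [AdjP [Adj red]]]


Count bracket nesting levels:
'[' at pos 0: depth = 1
'[' at pos 4: depth = 2
'[' at pos 10: depth = 3
Maximum depth reached: 3

3


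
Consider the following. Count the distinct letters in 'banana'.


Unique letters in 'banana': {a, b, n} = 3 distinct letters.

3


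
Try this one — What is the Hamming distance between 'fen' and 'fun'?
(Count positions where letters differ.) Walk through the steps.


Alignment:
Position 1: 'f' vs 'f' = match
Position 2: 'e' vs 'u' = DIFFER
Position 3: 'n' vs 'n' = match
Total differences: 1

1


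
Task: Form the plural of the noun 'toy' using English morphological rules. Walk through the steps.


Apply rule: Add -s. 'toy' becomes 'toys'.

toys


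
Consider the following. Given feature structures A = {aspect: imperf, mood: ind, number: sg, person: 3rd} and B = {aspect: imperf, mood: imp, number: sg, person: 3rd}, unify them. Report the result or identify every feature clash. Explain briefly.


Compare features:
aspect: A=imperf vs B=imperf -> unified: imperf
mood: A=ind vs B=imp -> CLASH
number: A=sg vs B=sg -> unified: sg
person: A=3rd vs B=3rd -> unified: 3rd
Clash detected on feature 'mood' (ind vs imp); unification fails.

CLASH on 'mood' (ind vs imp)


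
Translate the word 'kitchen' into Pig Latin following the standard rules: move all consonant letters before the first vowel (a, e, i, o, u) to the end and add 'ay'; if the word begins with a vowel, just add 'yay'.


'kitchen': move consonant cluster 'k' to end and add 'ay': 'itchenkay'.

itchenkay


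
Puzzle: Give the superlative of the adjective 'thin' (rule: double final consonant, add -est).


Apply superlative formation (double final consonant, add -est): 'thin' -> 'thinnest'.

thinnest


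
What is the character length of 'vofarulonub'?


Spell out 'vofarulonub' and number each letter: v(1), o(2), f(3), a(4), r(5), u(6), l(7), o(8), n(9), u(10), b(11). Total: 11 letters.

11


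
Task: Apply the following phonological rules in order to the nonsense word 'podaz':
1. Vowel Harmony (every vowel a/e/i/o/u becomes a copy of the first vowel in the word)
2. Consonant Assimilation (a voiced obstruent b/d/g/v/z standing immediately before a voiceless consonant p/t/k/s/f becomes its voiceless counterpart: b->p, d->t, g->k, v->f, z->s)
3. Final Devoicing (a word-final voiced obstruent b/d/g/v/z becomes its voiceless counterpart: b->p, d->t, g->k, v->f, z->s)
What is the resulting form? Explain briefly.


Starting form: 'podaz'
Rule 1: Vowel Harmony: all vowels become 'o' (matching first vowel). 'podaz' -> 'podoz'
Rule 2: Consonant Assimilation: no voiced obstruent (b/d/g/v/z) stands immediately before a voiceless consonant (p/t/k/s/f). No change.
Rule 3: Final Devoicing: word-final voiced obstruent 'z' becomes voiceless 's'. 'podoz' -> 'podos'
Final form: 'podos'

podos


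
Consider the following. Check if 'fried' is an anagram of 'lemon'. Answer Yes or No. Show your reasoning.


Sorted letters of 'fried': 'defir'
Sorted letters of 'lemon': 'elmno'
They do not match.

No


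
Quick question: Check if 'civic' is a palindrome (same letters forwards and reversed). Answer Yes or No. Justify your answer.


Forward: 'civic'
Reversed: 'civic'
They are identical.

Yes


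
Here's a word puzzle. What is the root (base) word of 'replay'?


Remove prefix 're' from 'replay' to get root 'play'.

play


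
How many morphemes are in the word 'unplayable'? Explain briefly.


Decomposition: un- (prefix) + play (root) + -able (suffix) = 3 morpheme(s)

3 morphemes


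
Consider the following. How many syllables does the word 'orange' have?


Break 'orange' into syllables: or-ange -> or | ange = 2 syllables

2 syllables


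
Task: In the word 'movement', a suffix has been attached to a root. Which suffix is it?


The word 'movement' = 'move' (root) + '-ment' (suffix). The suffix is '-ment'.

ment


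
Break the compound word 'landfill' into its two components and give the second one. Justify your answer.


Split 'landfill' into 'land' + 'fill'. The second part is 'fill'.

fill


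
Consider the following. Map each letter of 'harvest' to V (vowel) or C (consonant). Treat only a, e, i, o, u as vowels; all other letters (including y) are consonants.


Letter mapping: h = C, a = V, r = C, v = C, e = V, s = C, t = C.

CVCCVCC


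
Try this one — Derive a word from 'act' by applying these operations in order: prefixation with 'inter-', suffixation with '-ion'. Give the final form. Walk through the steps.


Step 1: Add prefix 'inter-' to 'act' = 'interact'
Step 2: Add suffix '-ion' to 'interact' = 'interaction'

interaction


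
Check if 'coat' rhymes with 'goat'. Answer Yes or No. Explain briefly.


Rime (stressed vowel + following sounds) of 'coat': -oat = /oʊt/
Rime of 'goat': -oat = /oʊt/
/oʊt/ and /oʊt/ are the same ending sound, so the words rhyme.

Yes


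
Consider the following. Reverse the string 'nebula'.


Reverse 'nebula' character by character: 'aluben'.

aluben


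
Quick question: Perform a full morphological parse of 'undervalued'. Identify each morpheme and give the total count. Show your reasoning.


Step 1: Identify prefix: 'under' (meaning: beneath/insufficient)
Step 2: Identify root: 'value'
Step 3: Identify suffix(es): 'ed'
Decomposition: under- (prefix: beneath/insufficient) + value (root) + -ed (suffix: past)
Total morphemes: 3

3 morphemes (under- (prefix: beneath/insufficient) + value (root) + -ed (suffix: past))


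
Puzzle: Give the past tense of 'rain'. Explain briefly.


Apply rule: Add -ed. 'rain' becomes 'rained'.

rained


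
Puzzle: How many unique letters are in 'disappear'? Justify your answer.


Unique letters in 'disappear': {a, d, e, i, p, r, s} = 7 distinct letters.

7


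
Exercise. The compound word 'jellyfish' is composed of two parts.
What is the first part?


Split 'jellyfish' into 'jelly' + 'fish'. The first part is 'jelly'.

jelly


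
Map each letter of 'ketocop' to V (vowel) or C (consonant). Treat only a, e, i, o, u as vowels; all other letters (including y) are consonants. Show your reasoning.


Letter mapping: k = C, e = V, t = C, o = V, c = C, o = V, p = C.

CVCVCVC


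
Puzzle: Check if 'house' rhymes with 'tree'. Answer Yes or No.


Rime (stressed vowel + following sounds) of 'house': -ouse = /aʊs/
Rime of 'tree': -ee = /iː/
/aʊs/ and /iː/ are different ending sounds, so the words do not rhyme.

No


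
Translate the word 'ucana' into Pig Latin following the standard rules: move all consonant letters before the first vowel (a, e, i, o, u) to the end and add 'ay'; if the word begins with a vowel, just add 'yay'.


'ucana' starts with a vowel, so add 'yay': 'ucanayay'.

ucanayay


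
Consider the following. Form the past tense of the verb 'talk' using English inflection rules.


Apply rule: Add -ed. 'talk' becomes 'talked'.

talked


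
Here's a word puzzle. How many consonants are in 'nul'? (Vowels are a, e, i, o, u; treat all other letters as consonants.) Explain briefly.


Consonants in 'nul': n, l = 2 consonants.

2


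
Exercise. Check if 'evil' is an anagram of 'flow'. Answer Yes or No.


Sorted letters of 'evil': 'eilv'
Sorted letters of 'flow': 'flow'
They do not match.

No


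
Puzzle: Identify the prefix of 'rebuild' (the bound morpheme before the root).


The word 'rebuild' = 're' (prefix) + 'build' (root). The prefix is 're'.

re


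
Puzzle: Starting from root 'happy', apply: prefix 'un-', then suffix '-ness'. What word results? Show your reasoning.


Step 1: Add prefix 'un-' to 'happy' = 'unhappy'
Step 2: Add suffix '-ness' to 'unhappy' = 'unhappiness'

unhappiness


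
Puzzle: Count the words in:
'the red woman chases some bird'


Split into words: the | red | woman | chases | some | bird = 6 words.

6


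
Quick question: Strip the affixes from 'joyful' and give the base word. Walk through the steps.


Remove suffix '-ful' from 'joyful' to get root 'joy'.

joy


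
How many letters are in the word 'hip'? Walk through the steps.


Spell out 'hip' and number each letter: h(1), i(2), p(3). Total: 3 letters.

3


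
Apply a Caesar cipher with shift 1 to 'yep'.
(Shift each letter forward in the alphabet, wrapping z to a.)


Shift each letter by 1: y -> z, e -> f, p -> q. Result: 'zfq'.

zfq


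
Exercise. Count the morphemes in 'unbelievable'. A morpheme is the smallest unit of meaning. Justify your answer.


Decomposition: un- (prefix) + believe (root) + -able (suffix) = 3 morpheme(s)

3 morphemes


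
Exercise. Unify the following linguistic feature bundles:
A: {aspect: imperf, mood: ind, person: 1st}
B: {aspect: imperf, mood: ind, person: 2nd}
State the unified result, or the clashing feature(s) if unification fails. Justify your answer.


Compare features:
aspect: A=imperf vs B=imperf -> unified: imperf
mood: A=ind vs B=ind -> unified: ind
person: A=1st vs B=2nd -> CLASH
Clash detected on feature 'person' (1st vs 2nd); unification fails.

CLASH on 'person' (1st vs 2nd)


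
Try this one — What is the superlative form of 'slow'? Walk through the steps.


Apply superlative formation (add -est): 'slow' -> 'slowest'.

slowest


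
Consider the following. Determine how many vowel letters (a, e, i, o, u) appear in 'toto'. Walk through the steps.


Vowels in 'toto': o, o = 2 vowels.

2


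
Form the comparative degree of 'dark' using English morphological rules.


Apply comparative formation (add -er): 'dark' -> 'darker'.

darker


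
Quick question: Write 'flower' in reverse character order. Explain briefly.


Reverse 'flower' character by character: 'rewolf'.

rewolf


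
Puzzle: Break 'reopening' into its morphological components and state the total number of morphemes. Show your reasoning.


Step 1: Identify prefix: 're' (meaning: again)
Step 2: Identify root: 'open'
Step 3: Identify suffix(es): 'ing'
Decomposition: re- (prefix: again) + open (root) + -ing (suffix: ongoing action)
Total morphemes: 3

3 morphemes (re- (prefix: again) + open (root) + -ing (suffix: ongoing action))


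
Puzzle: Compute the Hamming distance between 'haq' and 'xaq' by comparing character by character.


Alignment:
Position 1: 'h' vs 'x' = DIFFER
Position 2: 'a' vs 'a' = match
Position 3: 'q' vs 'q' = match
Total differences: 1

1


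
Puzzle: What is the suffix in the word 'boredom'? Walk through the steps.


The word 'boredom' = 'bore' (root) + '-dom' (suffix). The suffix is '-dom'.

dom


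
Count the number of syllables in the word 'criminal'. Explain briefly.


Break 'criminal' into syllables: crim-i-nal -> crim | i | nal = 3 syllables

3 syllables


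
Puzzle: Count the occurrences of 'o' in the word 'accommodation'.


Letter 'o' in 'accommodation': found at position(s) 4, 7, 12 = 3 occurrence(s).

3


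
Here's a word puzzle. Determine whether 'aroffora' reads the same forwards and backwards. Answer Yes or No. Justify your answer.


Forward: 'aroffora'
Reversed: 'aroffora'
They are identical.

Yes


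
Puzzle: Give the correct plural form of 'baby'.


Apply rule: Change -y to -ies (consonant + y). 'baby' becomes 'babies'.

babies


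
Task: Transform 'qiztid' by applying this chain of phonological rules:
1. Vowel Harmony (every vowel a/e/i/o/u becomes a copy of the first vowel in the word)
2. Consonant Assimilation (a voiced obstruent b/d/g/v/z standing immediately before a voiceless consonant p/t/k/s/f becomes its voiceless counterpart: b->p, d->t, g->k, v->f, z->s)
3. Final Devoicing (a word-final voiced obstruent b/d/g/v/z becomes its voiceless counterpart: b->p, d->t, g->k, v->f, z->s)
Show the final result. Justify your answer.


Starting form: 'qiztid'
Rule 1: Vowel Harmony: all vowels already match. No change.
Rule 2: Consonant Assimilation: voiced obstruent before voiceless consonant becomes voiceless ('zt' -> 'st'). 'qiztid' -> 'qistid'
Rule 3: Final Devoicing: word-final voiced obstruent 'd' becomes voiceless 't'. 'qistid' -> 'qistit'
Final form: 'qistit'

qistit


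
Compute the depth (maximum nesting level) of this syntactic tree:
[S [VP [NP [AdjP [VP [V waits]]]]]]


Count bracket nesting levels:
'[' at pos 0: depth = 1
'[' at pos 3: depth = 2
'[' at pos 7: depth = 3
'[' at pos 11: depth = 4
'[' at pos 17: depth = 5
'[' at pos 21: depth = 6
Maximum depth reached: 6

6


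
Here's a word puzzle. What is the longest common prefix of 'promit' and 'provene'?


Compare from the start: 3 characters match: 'pro'. Mismatch at position 4: 'm' vs 'v'.

pro


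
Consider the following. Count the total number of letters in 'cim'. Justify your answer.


Spell out 'cim' and number each letter: c(1), i(2), m(3). Total: 3 letters.

3


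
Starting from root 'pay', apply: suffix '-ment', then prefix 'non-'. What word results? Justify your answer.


Step 1: Add suffix '-ment' to 'pay' = 'payment'
Step 2: Add prefix 'non-' to 'payment' = 'nonpayment'

nonpayment


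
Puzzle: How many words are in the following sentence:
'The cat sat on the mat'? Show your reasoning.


Split into words: The | cat | sat | on | the | mat = 6 words.

6


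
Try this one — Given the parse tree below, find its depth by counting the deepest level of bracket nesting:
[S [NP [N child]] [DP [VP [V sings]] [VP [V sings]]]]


Count bracket nesting levels:
'[' at pos 0: depth = 1
'[' at pos 3: depth = 2
'[' at pos 7: depth = 3
'[' at pos 18: depth = 2
'[' at pos 22: depth = 3
'[' at pos 26: depth = 4
'[' at pos 37: depth = 3
'[' at pos 41: depth = 4
Maximum depth reached: 4

4


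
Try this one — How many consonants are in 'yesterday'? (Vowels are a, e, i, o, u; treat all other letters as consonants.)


Consonants in 'yesterday': y, s, t, r, d, y = 6 consonants.

6


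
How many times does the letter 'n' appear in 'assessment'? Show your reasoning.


Letter 'n' in 'assessment': found at position(s) 9 = 1 occurrence(s).

1


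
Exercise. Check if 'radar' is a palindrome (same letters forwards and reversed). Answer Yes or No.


Forward: 'radar'
Reversed: 'radar'
They are identical.

Yes


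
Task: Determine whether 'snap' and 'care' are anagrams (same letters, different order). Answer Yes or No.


Sorted letters of 'snap': 'anps'
Sorted letters of 'care': 'acer'
They do not match.

No


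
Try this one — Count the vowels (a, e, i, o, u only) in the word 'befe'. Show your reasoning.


Vowels in 'befe': e, e = 2 vowels.

2


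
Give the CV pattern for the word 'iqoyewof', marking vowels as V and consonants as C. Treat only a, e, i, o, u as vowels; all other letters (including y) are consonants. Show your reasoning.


Letter mapping: i = V, q = C, o = V, y = C, e = V, w = C, o = V, f = C.

VCVCVCVC


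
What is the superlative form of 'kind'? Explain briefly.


Apply superlative formation (add -est): 'kind' -> 'kindest'.

kindest


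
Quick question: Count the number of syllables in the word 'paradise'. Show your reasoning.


Break 'paradise' into syllables: par-a-dise -> par | a | dise = 3 syllables

3 syllables


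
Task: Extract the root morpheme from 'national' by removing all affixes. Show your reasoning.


Remove suffix '-al' from 'national' to get root 'nation'.

nation


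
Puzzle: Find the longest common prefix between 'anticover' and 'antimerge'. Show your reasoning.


Compare from the start: 4 characters match: 'anti'. Mismatch at position 5: 'c' vs 'm'.

anti


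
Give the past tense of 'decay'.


Apply rule: Add -ed. 'decay' becomes 'decayed'.

decayed


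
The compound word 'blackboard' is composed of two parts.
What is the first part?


Split 'blackboard' into 'black' + 'board'. The first part is 'black'.

black


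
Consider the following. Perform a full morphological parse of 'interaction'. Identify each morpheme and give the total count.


Step 1: Identify prefix: 'inter' (meaning: between)
Step 2: Identify root: 'act'
Step 3: Identify suffix(es): 'ion'
Decomposition: inter- (prefix: between) + act (root) + -ion (suffix: act of)
Total morphemes: 3

3 morphemes (inter- (prefix: between) + act (root) + -ion (suffix: act of))


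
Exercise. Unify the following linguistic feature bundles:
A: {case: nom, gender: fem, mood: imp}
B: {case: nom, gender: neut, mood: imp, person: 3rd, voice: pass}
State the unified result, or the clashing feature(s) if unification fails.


Compare features:
case: A=nom vs B=nom -> unified: nom
gender: A=fem vs B=neut -> CLASH
mood: A=imp vs B=imp -> unified: imp
person: A=_ vs B=3rd -> unified: 3rd
voice: A=_ vs B=pass -> unified: pass
Clash detected on feature 'gender' (fem vs neut); unification fails.

CLASH on 'gender' (fem vs neut)


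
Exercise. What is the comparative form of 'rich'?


Apply comparative formation (add -er): 'rich' -> 'richer'.

richer


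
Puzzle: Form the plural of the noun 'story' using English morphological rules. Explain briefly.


Apply rule: Change -y to -ies (consonant + y). 'story' becomes 'stories'.

stories


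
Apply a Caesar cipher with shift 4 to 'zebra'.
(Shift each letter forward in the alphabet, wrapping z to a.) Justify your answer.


Shift each letter by 4: z -> d, e -> i, b -> f, r -> v, a -> e. Result: 'difve'.

difve


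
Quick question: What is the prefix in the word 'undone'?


The word 'undone' = 'un' (prefix) + 'done' (root). The prefix is 'un'.

un


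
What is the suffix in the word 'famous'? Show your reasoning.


The word 'famous' = 'fame' (root) + '-ous' (suffix). The suffix is '-ous'.

ous


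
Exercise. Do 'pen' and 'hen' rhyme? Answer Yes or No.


Rime (stressed vowel + following sounds) of 'pen': -en = /ɛn/
Rime of 'hen': -en = /ɛn/
/ɛn/ and /ɛn/ are the same ending sound, so the words rhyme.

Yes


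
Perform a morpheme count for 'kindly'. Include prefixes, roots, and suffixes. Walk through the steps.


Decomposition: kind (root) + -ly (suffix) = 2 morpheme(s)

2 morphemes


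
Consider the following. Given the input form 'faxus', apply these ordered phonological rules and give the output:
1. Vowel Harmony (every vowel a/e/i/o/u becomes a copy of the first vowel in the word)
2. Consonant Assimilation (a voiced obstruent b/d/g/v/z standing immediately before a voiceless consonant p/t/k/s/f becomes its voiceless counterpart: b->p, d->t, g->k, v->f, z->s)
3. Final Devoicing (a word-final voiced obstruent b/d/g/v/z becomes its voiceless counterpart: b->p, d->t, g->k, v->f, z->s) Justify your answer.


Starting form: 'faxus'
Rule 1: Vowel Harmony: all vowels become 'a' (matching first vowel). 'faxus' -> 'faxas'
Rule 2: Consonant Assimilation: no voiced obstruent (b/d/g/v/z) stands immediately before a voiceless consonant (p/t/k/s/f). No change.
Rule 3: Final Devoicing: final consonant 's' is not one of the voiced obstruents b/d/g/v/z. No change.
Final form: 'faxas'

faxas


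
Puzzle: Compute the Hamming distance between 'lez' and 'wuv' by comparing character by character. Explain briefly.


Alignment:
Position 1: 'l' vs 'w' = DIFFER
Position 2: 'e' vs 'u' = DIFFER
Position 3: 'z' vs 'v' = DIFFER
Total differences: 3

3


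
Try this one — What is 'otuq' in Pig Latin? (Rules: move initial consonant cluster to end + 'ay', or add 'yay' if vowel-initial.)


'otuq' starts with a vowel, so add 'yay': 'otuqyay'.

otuqyay


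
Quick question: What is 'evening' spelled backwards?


Reverse 'evening' character by character: 'gnineve'.

gnineve


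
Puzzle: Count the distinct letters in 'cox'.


Unique letters in 'cox': {c, o, x} = 3 distinct letters.

3


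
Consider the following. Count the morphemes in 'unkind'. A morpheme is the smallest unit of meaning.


Decomposition: un- (prefix) + kind (root) = 2 morpheme(s)

2 morphemes


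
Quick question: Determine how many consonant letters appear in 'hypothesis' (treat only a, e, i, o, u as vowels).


Consonants in 'hypothesis': h, y, p, t, h, s, s = 7 consonants.

7


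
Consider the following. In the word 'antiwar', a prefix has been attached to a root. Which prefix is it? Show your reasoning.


The word 'antiwar' = 'anti' (prefix) + 'war' (root). The prefix is 'anti'.

anti


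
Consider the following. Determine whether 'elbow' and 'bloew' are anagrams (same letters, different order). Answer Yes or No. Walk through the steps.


Sorted letters of 'elbow': 'below'
Sorted letters of 'bloew': 'below'
They match.

Yes


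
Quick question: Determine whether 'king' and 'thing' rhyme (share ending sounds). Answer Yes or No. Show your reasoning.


Rime (stressed vowel + following sounds) of 'king': -ing = /ɪŋ/
Rime of 'thing': -ing = /ɪŋ/
/ɪŋ/ and /ɪŋ/ are the same ending sound, so the words rhyme.

Yes


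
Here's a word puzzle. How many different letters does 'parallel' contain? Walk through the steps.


Unique letters in 'parallel': {a, e, l, p, r} = 5 distinct letters.

5


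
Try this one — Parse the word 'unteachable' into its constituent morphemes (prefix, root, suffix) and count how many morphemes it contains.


Step 1: Identify prefix: 'un' (meaning: not/reverse)
Step 2: Identify root: 'teach'
Step 3: Identify suffix(es): 'able'
Decomposition: un- (prefix: not/reverse) + teach (root) + -able (suffix: capable of)
Total morphemes: 3

3 morphemes (un- (prefix: not/reverse) + teach (root) + -able (suffix: capable of))


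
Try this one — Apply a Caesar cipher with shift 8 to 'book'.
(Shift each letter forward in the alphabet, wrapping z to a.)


Shift each letter by 8: b -> j, o -> w, o -> w, k -> s. Result: 'jwws'.

jwws


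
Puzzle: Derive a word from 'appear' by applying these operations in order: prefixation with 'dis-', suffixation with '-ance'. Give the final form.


Step 1: Add prefix 'dis-' to 'appear' = 'disappear'
Step 2: Add suffix '-ance' to 'disappear' = 'disappearance'

disappearance


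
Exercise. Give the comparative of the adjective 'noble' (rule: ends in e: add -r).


Apply comparative formation (ends in e: add -r): 'noble' -> 'nobler'.

nobler


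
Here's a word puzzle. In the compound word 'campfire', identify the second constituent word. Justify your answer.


Split 'campfire' into 'camp' + 'fire'. The second part is 'fire'.

fire


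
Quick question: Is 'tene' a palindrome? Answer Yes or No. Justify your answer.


Forward: 'tene'
Reversed: 'enet'
They differ.

No


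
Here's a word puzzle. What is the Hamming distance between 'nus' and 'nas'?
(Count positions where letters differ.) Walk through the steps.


Alignment:
Position 1: 'n' vs 'n' = match
Position 2: 'u' vs 'a' = DIFFER
Position 3: 's' vs 's' = match
Total differences: 1

1


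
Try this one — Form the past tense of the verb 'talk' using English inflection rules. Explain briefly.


Apply rule: Add -ed. 'talk' becomes 'talked'.

talked


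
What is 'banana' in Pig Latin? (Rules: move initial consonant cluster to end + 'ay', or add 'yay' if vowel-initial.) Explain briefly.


'banana': move consonant cluster 'b' to end and add 'ay': 'ananabay'.

ananabay


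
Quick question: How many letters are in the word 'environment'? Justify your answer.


Spell out 'environment' and number each letter: e(1), n(2), v(3), i(4), r(5), o(6), n(7), m(8), e(9), n(10), t(11). Total: 11 letters.

11


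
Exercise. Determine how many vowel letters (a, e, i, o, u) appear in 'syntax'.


Vowels in 'syntax': a = 1 vowels.

1


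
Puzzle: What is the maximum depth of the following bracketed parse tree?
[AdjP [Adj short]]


Count bracket nesting levels:
'[' at pos 0: depth = 1
'[' at pos 6: depth = 2
Maximum depth reached: 2

2


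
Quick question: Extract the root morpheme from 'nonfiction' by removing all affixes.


Remove prefix 'non' from 'nonfiction' to get root 'fiction'.

fiction


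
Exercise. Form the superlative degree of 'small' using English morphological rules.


Apply superlative formation (add -est): 'small' -> 'smallest'.

smallest


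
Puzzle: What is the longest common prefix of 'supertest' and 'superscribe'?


Compare from the start: 5 characters match: 'super'. Mismatch at position 6: 't' vs 's'.

super


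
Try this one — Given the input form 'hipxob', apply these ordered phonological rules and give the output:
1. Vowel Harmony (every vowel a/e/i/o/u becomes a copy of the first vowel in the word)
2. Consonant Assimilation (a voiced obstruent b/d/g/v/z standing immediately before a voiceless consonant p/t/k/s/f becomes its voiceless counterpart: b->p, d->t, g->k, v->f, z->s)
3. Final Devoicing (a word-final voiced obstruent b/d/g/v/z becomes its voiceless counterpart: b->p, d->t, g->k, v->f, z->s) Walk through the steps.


Starting form: 'hipxob'
Rule 1: Vowel Harmony: all vowels become 'i' (matching first vowel). 'hipxob' -> 'hipxib'
Rule 2: Consonant Assimilation: no voiced obstruent (b/d/g/v/z) stands immediately before a voiceless consonant (p/t/k/s/f). No change.
Rule 3: Final Devoicing: word-final voiced obstruent 'b' becomes voiceless 'p'. 'hipxib' -> 'hipxip'
Final form: 'hipxip'

hipxip


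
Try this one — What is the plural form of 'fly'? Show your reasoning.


Apply rule: Change -y to -ies (consonant + y). 'fly' becomes 'flies'.

flies


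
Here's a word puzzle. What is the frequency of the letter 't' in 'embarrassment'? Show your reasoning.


Letter 't' in 'embarrassment': found at position(s) 13 = 1 occurrence(s).

1


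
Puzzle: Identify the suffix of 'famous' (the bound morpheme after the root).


The word 'famous' = 'fame' (root) + '-ous' (suffix). The suffix is '-ous'.

ous


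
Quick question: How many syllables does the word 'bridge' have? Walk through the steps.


Break 'bridge' into syllables: bridge -> bridge = 1 syllable

1 syllable


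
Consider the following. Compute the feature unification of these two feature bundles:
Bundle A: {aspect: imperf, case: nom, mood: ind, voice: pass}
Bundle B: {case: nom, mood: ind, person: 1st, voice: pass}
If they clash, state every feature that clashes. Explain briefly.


Compare features:
aspect: A=imperf vs B=_ -> unified: imperf
case: A=nom vs B=nom -> unified: nom
mood: A=ind vs B=ind -> unified: ind
person: A=_ vs B=1st -> unified: 1st
voice: A=pass vs B=pass -> unified: pass
No clashes found.

Unified: {aspect: imperf, case: nom, mood: ind, person: 1st, voice: pass}


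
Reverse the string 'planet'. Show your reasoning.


Reverse 'planet' character by character: 'tenalp'.

tenalp


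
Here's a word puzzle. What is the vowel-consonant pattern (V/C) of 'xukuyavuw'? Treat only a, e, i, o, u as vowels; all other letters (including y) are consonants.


Letter mapping: x = C, u = V, k = C, u = V, y = C, a = V, v = C, u = V, w = C.

CVCVCVCVC


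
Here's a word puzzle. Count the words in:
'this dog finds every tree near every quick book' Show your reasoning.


Split into words: this | dog | finds | every | tree | near | every | quick | book = 9 words.

9


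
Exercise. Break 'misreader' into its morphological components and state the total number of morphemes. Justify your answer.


Step 1: Identify prefix: 'mis' (meaning: wrongly)
Step 2: Identify root: 'read'
Step 3: Identify suffix(es): 'er'
Decomposition: mis- (prefix: wrongly) + read (root) + -er (suffix: one who)
Total morphemes: 3

3 morphemes (mis- (prefix: wrongly) + read (root) + -er (suffix: one who))


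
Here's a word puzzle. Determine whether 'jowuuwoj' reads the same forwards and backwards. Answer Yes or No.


Forward: 'jowuuwoj'
Reversed: 'jowuuwoj'
They are identical.

Yes


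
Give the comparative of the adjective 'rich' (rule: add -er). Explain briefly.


Apply comparative formation (add -er): 'rich' -> 'richer'.

richer


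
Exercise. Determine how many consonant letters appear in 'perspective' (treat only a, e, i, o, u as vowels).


Consonants in 'perspective': p, r, s, p, c, t, v = 7 consonants.

7


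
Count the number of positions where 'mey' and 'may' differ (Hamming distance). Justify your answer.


Alignment:
Position 1: 'm' vs 'm' = match
Position 2: 'e' vs 'a' = DIFFER
Position 3: 'y' vs 'y' = match
Total differences: 1

1


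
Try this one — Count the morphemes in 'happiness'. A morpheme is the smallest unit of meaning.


Decomposition: happy (root) + -ness (suffix) = 2 morpheme(s)

2 morphemes


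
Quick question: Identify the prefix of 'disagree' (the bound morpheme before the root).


The word 'disagree' = 'dis' (prefix) + 'agree' (root). The prefix is 'dis'.

dis


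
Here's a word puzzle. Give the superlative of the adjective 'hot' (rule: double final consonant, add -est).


Apply superlative formation (double final consonant, add -est): 'hot' -> 'hottest'.

hottest


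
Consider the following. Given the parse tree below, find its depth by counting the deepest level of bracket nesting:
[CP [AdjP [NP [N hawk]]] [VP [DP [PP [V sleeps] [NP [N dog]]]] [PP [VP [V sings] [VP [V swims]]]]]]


Count bracket nesting levels:
'[' at pos 0: depth = 1
'[' at pos 4: depth = 2
'[' at pos 10: depth = 3
'[' at pos 14: depth = 4
'[' at pos 25: depth = 2
'[' at pos 29: depth = 3
'[' at pos 33: depth = 4
'[' at pos 37: depth = 5
'[' at pos 48: depth = 5
'[' at pos 52: depth = 6
'[' at pos 63: depth = 3
'[' at pos 67: depth = 4
'[' at pos 71: depth = 5
'[' at pos 81: depth = 5
'[' at pos 85: depth = 6
Maximum depth reached: 6

6


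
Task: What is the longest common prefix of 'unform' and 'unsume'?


Compare from the start: 2 characters match: 'un'. Mismatch at position 3: 'f' vs 's'.

un


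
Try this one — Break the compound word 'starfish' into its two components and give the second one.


Split 'starfish' into 'star' + 'fish'. The second part is 'fish'.

fish


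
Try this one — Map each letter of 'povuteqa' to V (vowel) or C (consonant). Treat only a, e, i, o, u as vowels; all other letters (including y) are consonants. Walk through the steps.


Letter mapping: p = C, o = V, v = C, u = V, t = C, e = V, q = C, a = V.

CVCVCVCV


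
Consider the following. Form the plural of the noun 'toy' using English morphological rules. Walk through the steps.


Apply rule: Add -s. 'toy' becomes 'toys'.

toys


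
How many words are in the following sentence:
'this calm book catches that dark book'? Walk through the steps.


Split into words: this | calm | book | catches | that | dark | book = 7 words.

7


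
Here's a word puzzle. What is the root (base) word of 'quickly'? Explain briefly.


Remove suffix '-ly' from 'quickly' to get root 'quick'.

quick


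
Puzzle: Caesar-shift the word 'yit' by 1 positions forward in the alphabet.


Shift each letter by 1: y -> z, i -> j, t -> u. Result: 'zju'.

zju


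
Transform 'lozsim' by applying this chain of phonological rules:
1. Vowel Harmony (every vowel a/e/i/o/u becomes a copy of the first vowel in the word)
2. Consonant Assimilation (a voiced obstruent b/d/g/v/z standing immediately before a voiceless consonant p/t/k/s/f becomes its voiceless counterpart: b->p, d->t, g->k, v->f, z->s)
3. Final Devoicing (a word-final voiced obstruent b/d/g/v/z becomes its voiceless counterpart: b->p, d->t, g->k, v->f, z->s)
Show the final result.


Starting form: 'lozsim'
Rule 1: Vowel Harmony: all vowels become 'o' (matching first vowel). 'lozsim' -> 'lozsom'
Rule 2: Consonant Assimilation: voiced obstruent before voiceless consonant becomes voiceless ('zs' -> 'ss'). 'lozsom' -> 'lossom'
Rule 3: Final Devoicing: final consonant 'm' is not one of the voiced obstruents b/d/g/v/z. No change.
Final form: 'lossom'

lossom


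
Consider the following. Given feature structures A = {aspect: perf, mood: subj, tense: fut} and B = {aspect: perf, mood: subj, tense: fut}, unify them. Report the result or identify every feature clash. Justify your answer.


Compare features:
aspect: A=perf vs B=perf -> unified: perf
mood: A=subj vs B=subj -> unified: subj
tense: A=fut vs B=fut -> unified: fut
No clashes found.

Unified: {aspect: perf, mood: subj, tense: fut}


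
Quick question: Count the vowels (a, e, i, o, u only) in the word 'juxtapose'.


Vowels in 'juxtapose': u, a, o, e = 4 vowels.

4


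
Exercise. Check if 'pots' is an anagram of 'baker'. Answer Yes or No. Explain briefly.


Sorted letters of 'pots': 'opst'
Sorted letters of 'baker': 'abekr'
They do not match.

No


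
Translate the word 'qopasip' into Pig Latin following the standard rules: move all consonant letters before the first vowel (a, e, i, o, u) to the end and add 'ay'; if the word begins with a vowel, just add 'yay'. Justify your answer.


'qopasip': move consonant cluster 'q' to end and add 'ay': 'opasipqay'.

opasipqay


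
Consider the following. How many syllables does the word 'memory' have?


Break 'memory' into syllables: mem-o-ry -> mem | o | ry = 3 syllables

3 syllables


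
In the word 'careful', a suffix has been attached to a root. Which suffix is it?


The word 'careful' = 'care' (root) + '-ful' (suffix). The suffix is '-ful'.

ful


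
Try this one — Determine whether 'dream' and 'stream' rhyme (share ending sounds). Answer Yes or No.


Rime (stressed vowel + following sounds) of 'dream': -eam = /iːm/
Rime of 'stream': -eam = /iːm/
/iːm/ and /iːm/ are the same ending sound, so the words rhyme.

Yes


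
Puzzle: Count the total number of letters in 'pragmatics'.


Spell out 'pragmatics' and number each letter: p(1), r(2), a(3), g(4), m(5), a(6), t(7), i(8), c(9), s(10). Total: 10 letters.

10


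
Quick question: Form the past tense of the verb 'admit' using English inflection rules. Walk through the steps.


Apply rule: Double final consonant and add -ed. 'admit' becomes 'admitted'.

admitted


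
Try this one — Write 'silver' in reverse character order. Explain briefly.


Reverse 'silver' character by character: 'revlis'.

revlis


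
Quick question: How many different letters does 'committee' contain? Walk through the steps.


Unique letters in 'committee': {c, e, i, m, o, t} = 6 distinct letters.

6


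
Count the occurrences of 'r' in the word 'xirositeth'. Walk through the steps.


Letter 'r' in 'xirositeth': found at position(s) 3 = 1 occurrence(s).

1


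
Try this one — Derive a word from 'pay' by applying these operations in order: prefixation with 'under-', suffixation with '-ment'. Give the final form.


Step 1: Add prefix 'under-' to 'pay' = 'underpay'
Step 2: Add suffix '-ment' to 'underpay' = 'underpayment'

underpayment


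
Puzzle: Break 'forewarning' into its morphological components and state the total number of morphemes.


Step 1: Identify prefix: 'fore' (meaning: before/front)
Step 2: Identify root: 'warn'
Step 3: Identify suffix(es): 'ing'
Decomposition: fore- (prefix: before/front) + warn (root) + -ing (suffix: ongoing action)
Total morphemes: 3

3 morphemes (fore- (prefix: before/front) + warn (root) + -ing (suffix: ongoing action))


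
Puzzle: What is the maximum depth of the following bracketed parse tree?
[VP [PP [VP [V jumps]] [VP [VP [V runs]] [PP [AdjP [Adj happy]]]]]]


Count bracket nesting levels:
'[' at pos 0: depth = 1
'[' at pos 4: depth = 2
'[' at pos 8: depth = 3
'[' at pos 12: depth = 4
'[' at pos 23: depth = 3
'[' at pos 27: depth = 4
'[' at pos 31: depth = 5
'[' at pos 41: depth = 4
'[' at pos 45: depth = 5
'[' at pos 51: depth = 6
Maximum depth reached: 6

6


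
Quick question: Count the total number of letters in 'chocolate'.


Spell out 'chocolate' and number each letter: c(1), h(2), o(3), c(4), o(5), l(6), a(7), t(8), e(9). Total: 9 letters.

9


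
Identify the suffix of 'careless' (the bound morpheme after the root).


The word 'careless' = 'care' (root) + '-less' (suffix). The suffix is '-less'.

less


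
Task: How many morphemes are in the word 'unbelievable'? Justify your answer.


Decomposition: un- (prefix) + believe (root) + -able (suffix) = 3 morpheme(s)

3 morphemes
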